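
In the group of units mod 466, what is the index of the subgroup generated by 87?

1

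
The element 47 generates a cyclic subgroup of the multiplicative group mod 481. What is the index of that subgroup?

36

Since 47 ∈ (Z/481Z)^×, its order divides φ(481) = φ(13·37) = (13−1)·(37−1) = 12·36 = 432 = 2^4 · 3^3.
Divisors of 432: 1, 2, 3, 4, 6, 8, 9, 12, 16, 18, 24, 27, 36, 48, 54, 72, 108, 144, 216, 432.
Evaluate successive powers at the divisors of 432:
47^1 ≡ 47
47^2 ≡ 285
47^3 ≡ 408
47^4 ≡ 417
47^6 ≡ 38
47^8 ≡ 248
47^9 ≡ 112
47^12 ≡ 1
So ord_481(47) = 12, hence |⟨47⟩| = 12.
[(Z/481Z)^× : ⟨47⟩] = 432/12 = 36.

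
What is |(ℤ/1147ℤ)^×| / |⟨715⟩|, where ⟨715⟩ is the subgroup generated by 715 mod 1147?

By Lagrange's theorem, ord_1147(715) divides φ(1147) = φ(31·37) = (31−1)·(37−1) = 30·36 = 1080 = 2^3 · 3^3 · 5.
Divisors of 1080: 1, 2, 3, 4, 5, 6, 8, 9, 10, 12, 15, 18, 20, 24, 27, 30, 36, 40, 45, 54, 60, 72, 90, 108, 120, 135, 180, 216, 270, 360, 540, 1080.
Compute 715^d (mod 1147) for the divisors d until we hit 1:
715^1 ≡ 715 (mod 1147)
715^2 ≡ 810 (mod 1147)
715^3 ≡ 1062 (mod 1147)
715^4 ≡ 16 (mod 1147)
715^5 ≡ 1117 (mod 1147)
715^6 ≡ 343 (mod 1147)
715^8 ≡ 256 (mod 1147)
715^9 ≡ 667 (mod 1147)
715^10 ≡ 900 (mod 1147)
715^12 ≡ 655 (mod 1147)
715^15 ≡ 528 (mod 1147)
715^18 ≡ 1000 (mod 1147)
715^20 ≡ 218 (mod 1147)
715^24 ≡ 47 (mod 1147)
715^27 ≡ 593 (mod 1147)
715^30 ≡ 63 (mod 1147)
715^36 ≡ 963 (mod 1147)
715^40 ≡ 497 (mod 1147)
715^45 ≡ 1 (mod 1147) ✓
So ord_1147(715) = 45, hence |⟨715⟩| = 45.
[(Z/1147Z)^× : ⟨715⟩] = 1080/45 = 24.

24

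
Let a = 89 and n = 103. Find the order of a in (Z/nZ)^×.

ord(89) | φ(103) = 103 − 1 = 102 = 2 · 3 · 17.
Divisors of 102: 1, 2, 3, 6, 17, 34, 51, 102.
Compute 89^d (mod 103) for the divisors d until we hit 1:
89^1 ≡ 89
89^2 ≡ 93
89^3 ≡ 37
89^6 ≡ 30
89^17 ≡ 102
89^34 ≡ 1
The smallest such exponent is 34, so the order of 89 is 34.

34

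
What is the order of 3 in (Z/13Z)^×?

The order of 3 must divide φ(13) = 13 − 1 = 12 = 2^2 · 3.
Divisors of 12: 1, 2, 3, 4, 6, 12.
Evaluate successive powers at the divisors of 12:
3^1 ≡ 3 (mod 13)
3^2 ≡ 9 (mod 13)
3^3 ≡ 1 (mod 13) ✓
Therefore the multiplicative order of 3 modulo 13 is 3.

3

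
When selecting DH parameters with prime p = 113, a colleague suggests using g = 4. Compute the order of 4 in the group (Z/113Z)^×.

14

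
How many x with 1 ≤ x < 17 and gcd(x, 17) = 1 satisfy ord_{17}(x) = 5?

0

φ(17) = 17 − 1 = 16 = 2^4.
(Z/17Z)^× is cyclic (|G| = 16); a cyclic group of order m has exactly φ(d) elements of each order d | m, and none otherwise.
Here 16 is not a multiple of 5, so there are no elements of order 5.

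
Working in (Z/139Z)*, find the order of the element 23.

46

ord(23) | φ(139) = 139 − 1 = 138 = 2 · 3 · 23.
Divisors of 138: 1, 2, 3, 6, 23, 46, 69, 138.
Test each divisor d:
23^1 ≡ 23
23^2 ≡ 112
23^3 ≡ 74
23^6 ≡ 55
23^23 ≡ 138
23^46 ≡ 1
Therefore the multiplicative order of 23 modulo 139 is 46.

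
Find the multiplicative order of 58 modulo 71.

By Lagrange's theorem, ord_71(58) divides φ(71) = 71 − 1 = 70 = 2 · 5 · 7.
Divisors of 70: 1, 2, 5, 7, 10, 14, 35, 70.
Evaluate successive powers at the divisors of 70:
58^1 ≡ 58 (mod 71)
58^2 ≡ 27 (mod 71)
58^5 ≡ 37 (mod 71)
58^7 ≡ 5 (mod 71)
58^10 ≡ 20 (mod 71)
58^14 ≡ 25 (mod 71)
58^35 ≡ 1 (mod 71) ✓
Therefore the multiplicative order of 58 modulo 71 is 35.

35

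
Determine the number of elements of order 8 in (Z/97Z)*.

4

φ(97) = 97 − 1 = 96 = 2^5 · 3.
In a cyclic group of order 96, there are φ(d) elements of order d for each divisor d of 96, and zero for non-divisors.
8 = 2^3 divides 96, and φ(8) = 4.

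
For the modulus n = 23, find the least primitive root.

5

φ(23) = 23 − 1 = 22 = 2 · 11.
Test candidates g = 2, 3, … against the prime factors q ∈ {2, 11} of φ(23): g is a generator iff g^(22/q) ≢ 1 for every such q.
g = 2: 2^11 ≡ 1 — hits 1, so not a primitive root.
g = 3: 3^11 ≡ 1 — hits 1, so not a primitive root.
g = 4: 4^11 ≡ 1 — hits 1, so not a primitive root.
g = 5: 5^11 ≡ 22; 5^2 ≡ 2 — none is 1, so 5 is a primitive root.
Hence the least primitive root of 23 is 5.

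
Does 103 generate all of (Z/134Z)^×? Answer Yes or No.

No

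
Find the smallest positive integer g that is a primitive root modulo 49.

3

φ(49) = φ(7^2) = 7·(7−1) = 42 = 2 · 3 · 7.
Test candidates g = 2, 3, … against the prime factors q ∈ {2, 3, 7} of φ(49): g is a generator iff g^(42/q) ≢ 1 for every such q.
g = 2: 2^21 ≡ 1 — hits 1, so not a primitive root.
g = 3: 3^21 ≡ 48; 3^14 ≡ 30; 3^6 ≡ 43 — none is 1, so 3 is a primitive root.
The smallest primitive root modulo 49 is 3.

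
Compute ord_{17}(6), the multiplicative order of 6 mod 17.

By Lagrange's theorem, ord_17(6) divides φ(17) = 17 − 1 = 16 = 2^4.
Divisors of 16: 1, 2, 4, 8, 16.
Evaluate successive powers at the divisors of 16:
6^1 ≡ 6 (mod 17)
6^2 ≡ 2 (mod 17)
6^4 ≡ 4 (mod 17)
6^8 ≡ 16 (mod 17)
6^16 ≡ 1 (mod 17) ✓
Hence ord(6) = 16.

16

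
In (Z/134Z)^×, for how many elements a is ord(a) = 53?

0

φ(134) = φ(2)·φ(67) = 1·66 = 66 = 2 · 3 · 11.
Since (Z/134Z)^× is cyclic of order 66, the number of elements of order d is φ(d) when d | 66 and 0 otherwise.
Since 53 ∤ 66, the count is 0.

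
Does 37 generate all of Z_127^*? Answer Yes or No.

φ(127) = 127 − 1 = 126 = 2 · 3^2 · 7.
It suffices to check that the order of 37 is not a proper divisor of 126: compute 37^(126/q) for q ∈ {2, 3, 7}.
37^63 ≡ 1 (mod 127)  [q = 2: ≡ 1 ✗]
37^42 ≡ 19 (mod 127)  [q = 3: ≢ 1 ✓]
37^18 ≡ 1 (mod 127)  [q = 7: ≡ 1 ✗]
Since 37^63 ≡ 1, the order of 37 divides 63 < 126, so 37 is not a primitive root.

No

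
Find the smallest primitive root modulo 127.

3

φ(127) = 127 − 1 = 126 = 2 · 3^2 · 7.
Test candidates g = 2, 3, … against the prime factors q ∈ {2, 3, 7} of φ(127): g is a generator iff g^(126/q) ≢ 1 for every such q.
g = 2: 2^63 ≡ 1 — hits 1, so not a primitive root.
g = 3: 3^63 ≡ 126; 3^42 ≡ 107; 3^18 ≡ 4 — none is 1, so 3 is a primitive root.
So 3 is the smallest generator of (Z/127Z)^×.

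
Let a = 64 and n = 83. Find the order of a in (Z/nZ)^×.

41

ord(64) | φ(83) = 83 − 1 = 82 = 2 · 41.
Divisors of 82: 1, 2, 41, 82.
Check 64^d mod 83 for each divisor in increasing order:
64^1 ≡ 64 (mod 83)
64^2 ≡ 29 (mod 83)
64^41 ≡ 1 (mod 83) ✓
The smallest such exponent is 41, so the order of 64 is 41.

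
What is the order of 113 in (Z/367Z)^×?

183

Since 113 ∈ (Z/367Z)^×, its order divides φ(367) = 367 − 1 = 366 = 2 · 3 · 61.
Divisors of 366: 1, 2, 3, 6, 61, 122, 183, 366.
Test each divisor d:
113^1 ≡ 113
113^2 ≡ 291
113^3 ≡ 220
113^6 ≡ 323
113^61 ≡ 283
113^122 ≡ 83
113^183 ≡ 1
The smallest such exponent is 183, so the order of 113 is 183.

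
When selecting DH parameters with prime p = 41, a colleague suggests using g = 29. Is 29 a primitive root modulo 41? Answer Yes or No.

Yes

φ(41) = 41 − 1 = 40 = 2^3 · 5.
Test 29^(40/q) mod 41 for each prime factor q of 40:
29^20 ≡ 40 (mod 41)  [q = 2: ≢ 1 ✓]
29^8 ≡ 18 (mod 41)  [q = 5: ≢ 1 ✓]
All checks pass, so 29 has order 40 and is a primitive root modulo 41.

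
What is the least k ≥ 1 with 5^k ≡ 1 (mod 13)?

4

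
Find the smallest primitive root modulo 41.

φ(41) = 41 − 1 = 40 = 2^3 · 5.
Test candidates g = 2, 3, … against the prime factors q ∈ {2, 5} of φ(41): g is a generator iff g^(40/q) ≢ 1 for every such q.
g = 2: 2^20 ≡ 1 — hits 1, so not a primitive root.
g = 3: 3^20 ≡ 40; 3^8 ≡ 1 — hits 1, so not a primitive root.
g = 4: 4^20 ≡ 1 — hits 1, so not a primitive root.
g = 5: 5^20 ≡ 1 — hits 1, so not a primitive root.
g = 6: 6^20 ≡ 40; 6^8 ≡ 10 — none is 1, so 6 is a primitive root.
The smallest primitive root modulo 41 is 6.

6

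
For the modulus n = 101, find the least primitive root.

2

φ(101) = 101 − 1 = 100 = 2^2 · 5^2.
g is a primitive root iff g^(100/q) ≢ 1 (mod 101) for each prime q ∈ {2, 5}.
g = 2: 2^50 ≡ 100; 2^20 ≡ 95 — none is 1, so 2 is a primitive root.
Hence the least primitive root of 101 is 2.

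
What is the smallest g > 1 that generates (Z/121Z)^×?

2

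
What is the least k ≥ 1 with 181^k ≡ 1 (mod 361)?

By Lagrange's theorem, ord_361(181) divides φ(361) = φ(19^2) = 19·(19−1) = 342 = 2 · 3^2 · 19.
Divisors of 342: 1, 2, 3, 6, 9, 18, 19, 38, 57, 114, 171, 342.
Compute 181^d (mod 361) for the divisors d until we hit 1:
181^1 ≡ 181 (mod 361)
181^2 ≡ 271 (mod 361)
181^3 ≡ 316 (mod 361)
181^6 ≡ 220 (mod 361)
181^9 ≡ 208 (mod 361)
181^18 ≡ 305 (mod 361)
181^19 ≡ 333 (mod 361)
181^38 ≡ 62 (mod 361)
181^57 ≡ 69 (mod 361)
181^114 ≡ 68 (mod 361)
181^171 ≡ 360 (mod 361)
181^342 ≡ 1 (mod 361) ✓
Hence ord(181) = 342.

342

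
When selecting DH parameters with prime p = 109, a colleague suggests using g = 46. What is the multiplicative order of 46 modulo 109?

Since 46 ∈ (Z/109Z)^×, its order divides φ(109) = 109 − 1 = 108 = 2^2 · 3^3.
Divisors of 108: 1, 2, 3, 4, 6, 9, 12, 18, 27, 36, 54, 108.
Evaluate successive powers at the divisors of 108:
46^1 ≡ 46
46^2 ≡ 45
46^3 ≡ 108
46^4 ≡ 63
46^6 ≡ 1
So ord_109(46) = 6.

6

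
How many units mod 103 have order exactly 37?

0

φ(103) = 103 − 1 = 102 = 2 · 3 · 17.
In a cyclic group of order 102, there are φ(d) elements of order d for each divisor d of 102, and zero for non-divisors.
37 does not divide 102, so no element of (Z/103Z)^× has order 37.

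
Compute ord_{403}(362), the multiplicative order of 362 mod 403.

60

ord(362) | φ(403) = φ(13·31) = (13−1)·(31−1) = 12·30 = 360 = 2^3 · 3^2 · 5.
Divisors of 360: 1, 2, 3, 4, 5, 6, 8, 9, 10, 12, 15, 18, 20, 24, 30, 36, 40, 45, 60, 72, 90, 120, 180, 360.
Test each divisor d:
362^1 ≡ 362
362^2 ≡ 69
362^3 ≡ 395
362^4 ≡ 328
362^5 ≡ 254
362^6 ≡ 64
362^8 ≡ 386
362^9 ≡ 294
362^10 ≡ 36
362^12 ≡ 66
362^15 ≡ 278
362^18 ≡ 194
362^20 ≡ 87
362^24 ≡ 326
362^30 ≡ 311
362^36 ≡ 157
362^40 ≡ 315
362^45 ≡ 216
362^60 ≡ 1
So ord_403(362) = 60.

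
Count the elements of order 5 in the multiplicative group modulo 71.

φ(71) = 71 − 1 = 70 = 2 · 5 · 7.
In a cyclic group of order 70, there are φ(d) elements of order d for each divisor d of 70, and zero for non-divisors.
5 | 70, and φ(5) = 5 − 1 = 4.

4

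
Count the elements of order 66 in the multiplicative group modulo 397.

20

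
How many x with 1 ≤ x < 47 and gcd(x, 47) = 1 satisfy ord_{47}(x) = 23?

22

φ(47) = 47 − 1 = 46 = 2 · 23.
(Z/47Z)^× is cyclic (|G| = 46); a cyclic group of order m has exactly φ(d) elements of each order d | m, and none otherwise.
23 | 46, and φ(23) = 23 − 1 = 22.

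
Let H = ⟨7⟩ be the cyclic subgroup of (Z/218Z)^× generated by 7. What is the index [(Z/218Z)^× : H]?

The order of 7 must divide φ(218) = φ(2)·φ(109) = 1·108 = 108 = 2^2 · 3^3.
Divisors of 108: 1, 2, 3, 4, 6, 9, 12, 18, 27, 36, 54, 108.
Test each divisor d:
7^1 ≡ 7
7^2 ≡ 49
7^3 ≡ 125
7^4 ≡ 3
7^6 ≡ 147
7^9 ≡ 63
7^12 ≡ 27
7^18 ≡ 45
7^27 ≡ 1
So ord_218(7) = 27, hence |⟨7⟩| = 27.
[(Z/218Z)^× : ⟨7⟩] = 108/27 = 4.

4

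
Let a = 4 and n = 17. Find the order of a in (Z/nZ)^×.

4

Since 4 ∈ (Z/17Z)^×, its order divides φ(17) = 17 − 1 = 16 = 2^4.
Divisors of 16: 1, 2, 4, 8, 16.
Check 4^d mod 17 for each divisor in increasing order:
4^1 ≡ 4 (mod 17)
4^2 ≡ 16 (mod 17)
4^4 ≡ 1 (mod 17) ✓
So ord_17(4) = 4.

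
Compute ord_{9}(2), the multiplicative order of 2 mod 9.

ord(2) | φ(9) = φ(3^2) = 3·(3−1) = 6 = 2 · 3.
Divisors of 6: 1, 2, 3, 6.
Compute 2^d (mod 9) for the divisors d until we hit 1:
2^1 ≡ 2
2^2 ≡ 4
2^3 ≡ 8
2^6 ≡ 1
Therefore the multiplicative order of 2 modulo 9 is 6.

6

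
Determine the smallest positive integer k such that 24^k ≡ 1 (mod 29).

Since 24 ∈ (Z/29Z)^×, its order divides φ(29) = 29 − 1 = 28 = 2^2 · 7.
Divisors of 28: 1, 2, 4, 7, 14, 28.
Check 24^d mod 29 for each divisor in increasing order:
24^1 ≡ 24
24^2 ≡ 25
24^4 ≡ 16
24^7 ≡ 1
Hence ord(24) = 7.

7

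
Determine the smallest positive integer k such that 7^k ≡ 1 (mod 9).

3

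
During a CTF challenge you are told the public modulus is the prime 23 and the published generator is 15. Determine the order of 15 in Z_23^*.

22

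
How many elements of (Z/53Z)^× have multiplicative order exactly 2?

1

φ(53) = 53 − 1 = 52 = 2^2 · 13.
(Z/53Z)^× is cyclic (|G| = 52); a cyclic group of order m has exactly φ(d) elements of each order d | m, and none otherwise.
2 | 52, and φ(2) = 2 − 1 = 1.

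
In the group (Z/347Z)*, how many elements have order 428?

0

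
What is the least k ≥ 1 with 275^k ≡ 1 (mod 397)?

198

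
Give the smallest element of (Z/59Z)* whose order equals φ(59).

φ(59) = 59 − 1 = 58 = 2 · 29.
g is a primitive root iff g^(58/q) ≢ 1 (mod 59) for each prime q ∈ {2, 29}.
g = 2: 2^29 ≡ 58; 2^2 ≡ 4 — none is 1, so 2 is a primitive root.
Hence the least primitive root of 59 is 2.

2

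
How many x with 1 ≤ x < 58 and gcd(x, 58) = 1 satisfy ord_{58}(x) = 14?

φ(58) = φ(2)·φ(29) = 1·28 = 28 = 2^2 · 7.
In a cyclic group of order 28, there are φ(d) elements of order d for each divisor d of 28, and zero for non-divisors.
14 = 2 · 7 divides 28, and φ(14) = 6.

6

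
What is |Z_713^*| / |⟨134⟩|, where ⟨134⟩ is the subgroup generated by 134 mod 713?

2

The order of 134 must divide φ(713) = φ(23·31) = (23−1)·(31−1) = 22·30 = 660 = 2^2 · 3 · 5 · 11.
Divisors of 660: 1, 2, 3, 4, 5, 6, 10, 11, 12, 15, 20, 22, 30, 33, 44, 55, 60, 66, 110, 132, 165, 220, 330, 660.
Compute 134^d (mod 713) for the divisors d until we hit 1:
134^1 ≡ 134 (mod 713)
134^2 ≡ 131 (mod 713)
134^3 ≡ 442 (mod 713)
134^4 ≡ 49 (mod 713)
134^5 ≡ 149 (mod 713)
134^6 ≡ 2 (mod 713)
134^10 ≡ 98 (mod 713)
134^11 ≡ 298 (mod 713)
134^12 ≡ 4 (mod 713)
134^15 ≡ 342 (mod 713)
134^20 ≡ 335 (mod 713)
134^22 ≡ 392 (mod 713)
134^30 ≡ 32 (mod 713)
134^33 ≡ 597 (mod 713)
134^44 ≡ 369 (mod 713)
134^55 ≡ 160 (mod 713)
134^60 ≡ 311 (mod 713)
134^66 ≡ 622 (mod 713)
134^110 ≡ 645 (mod 713)
134^132 ≡ 438 (mod 713)
134^165 ≡ 528 (mod 713)
134^220 ≡ 346 (mod 713)
134^330 ≡ 1 (mod 713) ✓
Thus |⟨134⟩| = ord(134) = 330.
The index is φ(713) / ord(134) = 660 / 330 = 2.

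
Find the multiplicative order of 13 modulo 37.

By Lagrange's theorem, ord_37(13) divides φ(37) = 37 − 1 = 36 = 2^2 · 3^2.
Divisors of 36: 1, 2, 3, 4, 6, 9, 12, 18, 36.
Check 13^d mod 37 for each divisor in increasing order:
13^1 ≡ 13
13^2 ≡ 21
13^3 ≡ 14
13^4 ≡ 34
13^6 ≡ 11
13^9 ≡ 6
13^12 ≡ 10
13^18 ≡ 36
13^36 ≡ 1
Therefore the multiplicative order of 13 modulo 37 is 36.

36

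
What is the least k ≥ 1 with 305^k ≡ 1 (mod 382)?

190

By Lagrange's theorem, ord_382(305) divides φ(382) = φ(2)·φ(191) = 1·190 = 190 = 2 · 5 · 19.
Divisors of 190: 1, 2, 5, 10, 19, 38, 95, 190.
Test each divisor d:
305^1 ≡ 305
305^2 ≡ 199
305^5 ≡ 229
305^10 ≡ 107
305^19 ≡ 273
305^38 ≡ 39
305^95 ≡ 381
305^190 ≡ 1
The smallest such exponent is 190, so the order of 305 is 190.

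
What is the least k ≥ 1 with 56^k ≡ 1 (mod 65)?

6

By Lagrange's theorem, ord_65(56) divides φ(65) = φ(5·13) = (5−1)·(13−1) = 4·12 = 48 = 2^4 · 3.
Divisors of 48: 1, 2, 3, 4, 6, 8, 12, 16, 24, 48.
Check 56^d mod 65 for each divisor in increasing order:
56^1 ≡ 56 (mod 65)
56^2 ≡ 16 (mod 65)
56^3 ≡ 51 (mod 65)
56^4 ≡ 61 (mod 65)
56^6 ≡ 1 (mod 65) ✓
Hence ord(56) = 6.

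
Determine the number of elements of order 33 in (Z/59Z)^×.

0

φ(59) = 59 − 1 = 58 = 2 · 29.
(Z/59Z)^× is cyclic (|G| = 58); a cyclic group of order m has exactly φ(d) elements of each order d | m, and none otherwise.
Here 58 is not a multiple of 33, so there are no elements of order 33.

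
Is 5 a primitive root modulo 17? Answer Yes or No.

φ(17) = 17 − 1 = 16 = 2^4.
An element g generates (Z/17Z)^× iff g^(16/q) ≢ 1 (mod 17) for each prime q ∈ {2}.
5^8 ≡ 16 (mod 17)  [q = 2: ≢ 1 ✓]
None equal 1, so ord_17(5) = 16: 5 is a primitive root.

Yes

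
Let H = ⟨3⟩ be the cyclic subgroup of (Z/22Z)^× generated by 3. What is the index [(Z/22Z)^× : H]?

2

Since 3 ∈ (Z/22Z)^×, its order divides φ(22) = φ(2)·φ(11) = 1·10 = 10 = 2 · 5.
Divisors of 10: 1, 2, 5, 10.
Compute 3^d (mod 22) for the divisors d until we hit 1:
3^1 ≡ 3 (mod 22)
3^2 ≡ 9 (mod 22)
3^5 ≡ 1 (mod 22) ✓
So ord_22(3) = 5, hence |⟨3⟩| = 5.
[(Z/22Z)^× : ⟨3⟩] = 10/5 = 2.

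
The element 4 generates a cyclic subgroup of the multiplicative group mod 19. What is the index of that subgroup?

ord(4) | φ(19) = 19 − 1 = 18 = 2 · 3^2.
Divisors of 18: 1, 2, 3, 6, 9, 18.
Check 4^d mod 19 for each divisor in increasing order:
4^1 ≡ 4 (mod 19)
4^2 ≡ 16 (mod 19)
4^3 ≡ 7 (mod 19)
4^6 ≡ 11 (mod 19)
4^9 ≡ 1 (mod 19) ✓
The order of 4 is 9, so the subgroup it generates has 9 elements.
[(Z/19Z)^× : ⟨4⟩] = 18/9 = 2.

2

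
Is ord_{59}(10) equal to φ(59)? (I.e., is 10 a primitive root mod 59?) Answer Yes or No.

φ(59) = 59 − 1 = 58 = 2 · 29.
10 is a primitive root mod 59 iff 10^(φ(59)/q) ≢ 1 for every prime q | φ(59), i.e. q ∈ {2, 29}.
10^29 ≡ 58 (mod 59)  [q = 2: ≢ 1 ✓]
10^2 ≡ 41 (mod 59)  [q = 29: ≢ 1 ✓]
All checks pass, so 10 has order 58 and is a primitive root modulo 59.

Yes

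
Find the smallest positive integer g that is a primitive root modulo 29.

2

φ(29) = 29 − 1 = 28 = 2^2 · 7.
g is a primitive root iff g^(28/q) ≢ 1 (mod 29) for each prime q ∈ {2, 7}.
g = 2: 2^14 ≡ 28; 2^4 ≡ 16 — none is 1, so 2 is a primitive root.
So 2 is the smallest generator of (Z/29Z)^×.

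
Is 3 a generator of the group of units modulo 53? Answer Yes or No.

Yes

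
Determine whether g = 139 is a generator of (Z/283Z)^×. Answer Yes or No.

φ(283) = 283 − 1 = 282 = 2 · 3 · 47.
It suffices to check that the order of 139 is not a proper divisor of 282: compute 139^(282/q) for q ∈ {2, 3, 47}.
139^141 ≡ 282 (mod 283)  [q = 2: ≢ 1 ✓]
139^94 ≡ 44 (mod 283)  [q = 3: ≢ 1 ✓]
139^6 ≡ 54 (mod 283)  [q = 47: ≢ 1 ✓]
Every test exponent gives a nontrivial residue, hence 139 generates the full group.

Yes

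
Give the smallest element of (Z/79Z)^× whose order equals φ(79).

3

φ(79) = 79 − 1 = 78 = 2 · 3 · 13.
g is a primitive root iff g^(78/q) ≢ 1 (mod 79) for each prime q ∈ {2, 3, 13}.
g = 2: 2^39 ≡ 1 — hits 1, so not a primitive root.
g = 3: 3^39 ≡ 78; 3^26 ≡ 23; 3^6 ≡ 18 — none is 1, so 3 is a primitive root.
The smallest primitive root modulo 79 is 3.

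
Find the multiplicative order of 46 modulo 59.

29

The order of 46 must divide φ(59) = 59 − 1 = 58 = 2 · 29.
Divisors of 58: 1, 2, 29, 58.
Compute 46^d (mod 59) for the divisors d until we hit 1:
46^1 ≡ 46
46^2 ≡ 51
46^29 ≡ 1
The smallest such exponent is 29, so the order of 46 is 29.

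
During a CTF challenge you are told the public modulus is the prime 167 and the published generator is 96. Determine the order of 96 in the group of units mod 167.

The order of 96 must divide φ(167) = 167 − 1 = 166 = 2 · 83.
Divisors of 166: 1, 2, 83, 166.
Check 96^d mod 167 for each divisor in increasing order:
96^1 ≡ 96 (mod 167)
96^2 ≡ 31 (mod 167)
96^83 ≡ 1 (mod 167) ✓
So ord_167(96) = 83.

83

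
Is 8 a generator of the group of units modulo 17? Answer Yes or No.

No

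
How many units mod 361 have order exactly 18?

6

φ(361) = φ(19^2) = 19·(19−1) = 342 = 2 · 3^2 · 19.
(Z/361Z)^× is cyclic (|G| = 342); a cyclic group of order m has exactly φ(d) elements of each order d | m, and none otherwise.
18 = 2 · 3^2 divides 342, and φ(18) = 6.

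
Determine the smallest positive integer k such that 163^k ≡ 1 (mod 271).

135

ord(163) | φ(271) = 271 − 1 = 270 = 2 · 3^3 · 5.
Divisors of 270: 1, 2, 3, 5, 6, 9, 10, 15, 18, 27, 30, 45, 54, 90, 135, 270.
Check 163^d mod 271 for each divisor in increasing order:
163^1 ≡ 163 (mod 271)
163^2 ≡ 11 (mod 271)
163^3 ≡ 167 (mod 271)
163^5 ≡ 211 (mod 271)
163^6 ≡ 247 (mod 271)
163^9 ≡ 57 (mod 271)
163^10 ≡ 77 (mod 271)
163^15 ≡ 258 (mod 271)
163^18 ≡ 268 (mod 271)
163^27 ≡ 100 (mod 271)
163^30 ≡ 169 (mod 271)
163^45 ≡ 242 (mod 271)
163^54 ≡ 244 (mod 271)
163^90 ≡ 28 (mod 271)
163^135 ≡ 1 (mod 271) ✓
So ord_271(163) = 135.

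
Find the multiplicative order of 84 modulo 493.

By Lagrange's theorem, ord_493(84) divides φ(493) = φ(17·29) = (17−1)·(29−1) = 16·28 = 448 = 2^6 · 7.
Divisors of 448: 1, 2, 4, 7, 8, 14, 16, 28, 32, 56, 64, 112, 224, 448.
Compute 84^d (mod 493) for the divisors d until we hit 1:
84^1 ≡ 84 (mod 493)
84^2 ≡ 154 (mod 493)
84^4 ≡ 52 (mod 493)
84^7 ≡ 220 (mod 493)
84^8 ≡ 239 (mod 493)
84^14 ≡ 86 (mod 493)
84^16 ≡ 426 (mod 493)
84^28 ≡ 1 (mod 493) ✓
The smallest such exponent is 28, so the order of 84 is 28.

28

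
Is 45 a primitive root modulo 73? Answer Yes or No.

Yes

φ(73) = 73 − 1 = 72 = 2^3 · 3^2.
An element g generates (Z/73Z)^× iff g^(72/q) ≢ 1 (mod 73) for each prime q ∈ {2, 3}.
45^36 ≡ 72 (mod 73)  [q = 2: ≢ 1 ✓]
45^24 ≡ 8 (mod 73)  [q = 3: ≢ 1 ✓]
Every test exponent gives a nontrivial residue, hence 45 generates the full group.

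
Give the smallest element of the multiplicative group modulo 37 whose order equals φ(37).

2

φ(37) = 37 − 1 = 36 = 2^2 · 3^2.
Test candidates g = 2, 3, … against the prime factors q ∈ {2, 3} of φ(37): g is a generator iff g^(36/q) ≢ 1 for every such q.
g = 2: 2^18 ≡ 36; 2^12 ≡ 26 — none is 1, so 2 is a primitive root.
The smallest primitive root modulo 37 is 2.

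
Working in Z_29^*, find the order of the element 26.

ord(26) | φ(29) = 29 − 1 = 28 = 2^2 · 7.
Divisors of 28: 1, 2, 4, 7, 14, 28.
Evaluate successive powers at the divisors of 28:
26^1 ≡ 26 (mod 29)
26^2 ≡ 9 (mod 29)
26^4 ≡ 23 (mod 29)
26^7 ≡ 17 (mod 29)
26^14 ≡ 28 (mod 29)
26^28 ≡ 1 (mod 29) ✓
Hence ord(26) = 28.

28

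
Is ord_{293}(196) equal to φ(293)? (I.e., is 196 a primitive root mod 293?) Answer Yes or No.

No

φ(293) = 293 − 1 = 292 = 2^2 · 73.
An element g generates (Z/293Z)^× iff g^(292/q) ≢ 1 (mod 293) for each prime q ∈ {2, 73}.
196^146 ≡ 1 (mod 293)  [q = 2: ≡ 1 ✗]
196^4 ≡ 210 (mod 293)  [q = 73: ≢ 1 ✓]
The check at q = 2 fails, so 196 generates a proper subgroup.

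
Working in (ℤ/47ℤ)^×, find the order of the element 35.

The order of 35 must divide φ(47) = 47 − 1 = 46 = 2 · 23.
Divisors of 46: 1, 2, 23, 46.
Check 35^d mod 47 for each divisor in increasing order:
35^1 ≡ 35
35^2 ≡ 3
35^23 ≡ 46
35^46 ≡ 1
So ord_47(35) = 46.

46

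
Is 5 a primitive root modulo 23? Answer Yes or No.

Yes

φ(23) = 23 − 1 = 22 = 2 · 11.
Test 5^(22/q) mod 23 for each prime factor q of 22:
5^11 ≡ 22 (mod 23)  [q = 2: ≢ 1 ✓]
5^2 ≡ 2 (mod 23)  [q = 11: ≢ 1 ✓]
None equal 1, so ord_23(5) = 22: 5 is a primitive root.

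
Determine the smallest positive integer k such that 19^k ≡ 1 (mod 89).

88

ord(19) | φ(89) = 89 − 1 = 88 = 2^3 · 11.
Divisors of 88: 1, 2, 4, 8, 11, 22, 44, 88.
Compute 19^d (mod 89) for the divisors d until we hit 1:
19^1 ≡ 19 (mod 89)
19^2 ≡ 5 (mod 89)
19^4 ≡ 25 (mod 89)
19^8 ≡ 2 (mod 89)
19^11 ≡ 12 (mod 89)
19^22 ≡ 55 (mod 89)
19^44 ≡ 88 (mod 89)
19^88 ≡ 1 (mod 89) ✓
Hence ord(19) = 88.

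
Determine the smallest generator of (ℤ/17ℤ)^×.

3

φ(17) = 17 − 1 = 16 = 2^4.
Test candidates g = 2, 3, … against the prime factors q ∈ {2} of φ(17): g is a generator iff g^(16/q) ≢ 1 for every such q.
g = 2: 2^8 ≡ 1 — hits 1, so not a primitive root.
g = 3: 3^8 ≡ 16 — none is 1, so 3 is a primitive root.
So 3 is the smallest generator of (Z/17Z)^×.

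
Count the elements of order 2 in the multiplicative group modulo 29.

φ(29) = 29 − 1 = 28 = 2^2 · 7.
(Z/29Z)^× is cyclic (|G| = 28); a cyclic group of order m has exactly φ(d) elements of each order d | m, and none otherwise.
2 | 28, and φ(2) = 2 − 1 = 1.

1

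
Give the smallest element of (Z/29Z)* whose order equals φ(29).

2

φ(29) = 29 − 1 = 28 = 2^2 · 7.
Test candidates g = 2, 3, … against the prime factors q ∈ {2, 7} of φ(29): g is a generator iff g^(28/q) ≢ 1 for every such q.
g = 2: 2^14 ≡ 28; 2^4 ≡ 16 — none is 1, so 2 is a primitive root.
Hence the least primitive root of 29 is 2.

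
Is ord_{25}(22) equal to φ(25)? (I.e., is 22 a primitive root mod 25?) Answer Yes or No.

Yes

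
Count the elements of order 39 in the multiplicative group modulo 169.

24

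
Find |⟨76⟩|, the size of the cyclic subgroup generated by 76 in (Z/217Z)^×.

30

The order of 76 must divide φ(217) = φ(7·31) = (7−1)·(31−1) = 6·30 = 180 = 2^2 · 3^2 · 5.
Divisors of 180: 1, 2, 3, 4, 5, 6, 9, 10, 12, 15, 18, 20, 30, 36, 45, 60, 90, 180.
Test each divisor d:
76^1 ≡ 76 (mod 217)
76^2 ≡ 134 (mod 217)
76^3 ≡ 202 (mod 217)
76^4 ≡ 162 (mod 217)
76^5 ≡ 160 (mod 217)
76^6 ≡ 8 (mod 217)
76^9 ≡ 97 (mod 217)
76^10 ≡ 211 (mod 217)
76^12 ≡ 64 (mod 217)
76^15 ≡ 125 (mod 217)
76^18 ≡ 78 (mod 217)
76^20 ≡ 36 (mod 217)
76^30 ≡ 1 (mod 217) ✓
Hence ord(76) = 30.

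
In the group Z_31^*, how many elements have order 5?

4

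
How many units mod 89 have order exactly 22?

φ(89) = 89 − 1 = 88 = 2^3 · 11.
(Z/89Z)^× is cyclic (|G| = 88); a cyclic group of order m has exactly φ(d) elements of each order d | m, and none otherwise.
22 = 2 · 11 divides 88, and φ(22) = 10.

10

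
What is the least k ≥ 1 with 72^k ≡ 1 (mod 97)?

48

ord(72) | φ(97) = 97 − 1 = 96 = 2^5 · 3.
Divisors of 96: 1, 2, 3, 4, 6, 8, 12, 16, 24, 32, 48, 96.
Compute 72^d (mod 97) for the divisors d until we hit 1:
72^1 ≡ 72 (mod 97)
72^2 ≡ 43 (mod 97)
72^3 ≡ 89 (mod 97)
72^4 ≡ 6 (mod 97)
72^6 ≡ 64 (mod 97)
72^8 ≡ 36 (mod 97)
72^12 ≡ 22 (mod 97)
72^16 ≡ 35 (mod 97)
72^24 ≡ 96 (mod 97)
72^32 ≡ 61 (mod 97)
72^48 ≡ 1 (mod 97) ✓
So ord_97(72) = 48.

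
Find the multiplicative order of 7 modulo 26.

The order of 7 must divide φ(26) = φ(2)·φ(13) = 1·12 = 12 = 2^2 · 3.
Divisors of 12: 1, 2, 3, 4, 6, 12.
Evaluate successive powers at the divisors of 12:
7^1 ≡ 7 (mod 26)
7^2 ≡ 23 (mod 26)
7^3 ≡ 5 (mod 26)
7^4 ≡ 9 (mod 26)
7^6 ≡ 25 (mod 26)
7^12 ≡ 1 (mod 26) ✓
So ord_26(7) = 12.

12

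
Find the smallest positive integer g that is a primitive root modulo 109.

φ(109) = 109 − 1 = 108 = 2^2 · 3^3.
Test candidates g = 2, 3, … against the prime factors q ∈ {2, 3} of φ(109): g is a generator iff g^(108/q) ≢ 1 for every such q.
g = 2: 2^54 ≡ 108; 2^36 ≡ 1 — hits 1, so not a primitive root.
g = 3: 3^54 ≡ 1 — hits 1, so not a primitive root.
g = 4: 4^54 ≡ 1 — hits 1, so not a primitive root.
g = 5: 5^54 ≡ 1 — hits 1, so not a primitive root.
g = 6: 6^54 ≡ 108; 6^36 ≡ 63 — none is 1, so 6 is a primitive root.
Hence the least primitive root of 109 is 6.

6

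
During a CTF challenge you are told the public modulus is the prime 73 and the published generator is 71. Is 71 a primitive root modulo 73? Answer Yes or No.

No

φ(73) = 73 − 1 = 72 = 2^3 · 3^2.
Test 71^(72/q) mod 73 for each prime factor q of 72:
71^36 ≡ 1 (mod 73)  [q = 2: ≡ 1 ✗]
71^24 ≡ 64 (mod 73)  [q = 3: ≢ 1 ✓]
The check at q = 2 fails, so 71 generates a proper subgroup.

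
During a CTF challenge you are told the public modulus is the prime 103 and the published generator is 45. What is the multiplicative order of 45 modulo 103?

Since 45 ∈ (Z/103Z)^×, its order divides φ(103) = 103 − 1 = 102 = 2 · 3 · 17.
Divisors of 102: 1, 2, 3, 6, 17, 34, 51, 102.
Test each divisor d:
45^1 ≡ 45
45^2 ≡ 68
45^3 ≡ 73
45^6 ≡ 76
45^17 ≡ 57
45^34 ≡ 56
45^51 ≡ 102
45^102 ≡ 1
Therefore the multiplicative order of 45 modulo 103 is 102.

102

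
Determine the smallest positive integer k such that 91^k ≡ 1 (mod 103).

51

ord(91) | φ(103) = 103 − 1 = 102 = 2 · 3 · 17.
Divisors of 102: 1, 2, 3, 6, 17, 34, 51, 102.
Compute 91^d (mod 103) for the divisors d until we hit 1:
91^1 ≡ 91
91^2 ≡ 41
91^3 ≡ 23
91^6 ≡ 14
91^17 ≡ 46
91^34 ≡ 56
91^51 ≡ 1
Hence ord(91) = 51.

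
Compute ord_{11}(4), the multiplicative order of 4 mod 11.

5

The order of 4 must divide φ(11) = 11 − 1 = 10 = 2 · 5.
Divisors of 10: 1, 2, 5, 10.
Compute 4^d (mod 11) for the divisors d until we hit 1:
4^1 ≡ 4 (mod 11)
4^2 ≡ 5 (mod 11)
4^5 ≡ 1 (mod 11) ✓
The smallest such exponent is 5, so the order of 4 is 5.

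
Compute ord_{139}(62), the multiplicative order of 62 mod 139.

Since 62 ∈ (Z/139Z)^×, its order divides φ(139) = 139 − 1 = 138 = 2 · 3 · 23.
Divisors of 138: 1, 2, 3, 6, 23, 46, 69, 138.
Test each divisor d:
62^1 ≡ 62 (mod 139)
62^2 ≡ 91 (mod 139)
62^3 ≡ 82 (mod 139)
62^6 ≡ 52 (mod 139)
62^23 ≡ 138 (mod 139)
62^46 ≡ 1 (mod 139) ✓
So ord_139(62) = 46.

46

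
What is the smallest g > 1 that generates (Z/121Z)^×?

φ(121) = φ(11^2) = 11·(11−1) = 110 = 2 · 5 · 11.
g is a primitive root iff g^(110/q) ≢ 1 (mod 121) for each prime q ∈ {2, 5, 11}.
g = 2: 2^55 ≡ 120; 2^22 ≡ 81; 2^10 ≡ 56 — none is 1, so 2 is a primitive root.
Hence the least primitive root of 121 is 2.

2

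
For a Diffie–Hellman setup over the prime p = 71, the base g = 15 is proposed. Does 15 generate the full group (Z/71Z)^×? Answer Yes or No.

φ(71) = 71 − 1 = 70 = 2 · 5 · 7.
It suffices to check that the order of 15 is not a proper divisor of 70: compute 15^(70/q) for q ∈ {2, 5, 7}.
15^35 ≡ 1 (mod 71)  [q = 2: ≡ 1 ✗]
15^14 ≡ 25 (mod 71)  [q = 5: ≢ 1 ✓]
15^10 ≡ 48 (mod 71)  [q = 7: ≢ 1 ✓]
15^35 ≡ 1 shows ord(15) | 35, strictly less than φ(71); not a primitive root.

No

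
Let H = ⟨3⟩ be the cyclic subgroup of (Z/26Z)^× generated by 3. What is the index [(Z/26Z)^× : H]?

4

By Lagrange's theorem, ord_26(3) divides φ(26) = φ(2)·φ(13) = 1·12 = 12 = 2^2 · 3.
Divisors of 12: 1, 2, 3, 4, 6, 12.
Evaluate successive powers at the divisors of 12:
3^1 ≡ 3
3^2 ≡ 9
3^3 ≡ 1
So ord_26(3) = 3, hence |⟨3⟩| = 3.
The index is φ(26) / ord(3) = 12 / 3 = 4.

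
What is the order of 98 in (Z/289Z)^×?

68

Since 98 ∈ (Z/289Z)^×, its order divides φ(289) = φ(17^2) = 17·(17−1) = 272 = 2^4 · 17.
Divisors of 272: 1, 2, 4, 8, 16, 17, 34, 68, 136, 272.
Evaluate successive powers at the divisors of 272:
98^1 ≡ 98
98^2 ≡ 67
98^4 ≡ 154
98^8 ≡ 18
98^16 ≡ 35
98^17 ≡ 251
98^34 ≡ 288
98^68 ≡ 1
The smallest such exponent is 68, so the order of 98 is 68.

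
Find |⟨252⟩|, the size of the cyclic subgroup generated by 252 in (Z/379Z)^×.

378

ord(252) | φ(379) = 379 − 1 = 378 = 2 · 3^3 · 7.
Divisors of 378: 1, 2, 3, 6, 7, 9, 14, 18, 21, 27, 42, 54, 63, 126, 189, 378.
Test each divisor d:
252^1 ≡ 252 (mod 379)
252^2 ≡ 211 (mod 379)
252^3 ≡ 112 (mod 379)
252^6 ≡ 37 (mod 379)
252^7 ≡ 228 (mod 379)
252^9 ≡ 354 (mod 379)
252^14 ≡ 61 (mod 379)
252^18 ≡ 246 (mod 379)
252^21 ≡ 264 (mod 379)
252^27 ≡ 293 (mod 379)
252^42 ≡ 339 (mod 379)
252^54 ≡ 195 (mod 379)
252^63 ≡ 52 (mod 379)
252^126 ≡ 51 (mod 379)
252^189 ≡ 378 (mod 379)
252^378 ≡ 1 (mod 379) ✓
Hence ord(252) = 378.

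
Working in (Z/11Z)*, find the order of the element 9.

By Lagrange's theorem, ord_11(9) divides φ(11) = 11 − 1 = 10 = 2 · 5.
Divisors of 10: 1, 2, 5, 10.
Compute 9^d (mod 11) for the divisors d until we hit 1:
9^1 ≡ 9 (mod 11)
9^2 ≡ 4 (mod 11)
9^5 ≡ 1 (mod 11) ✓
Therefore the multiplicative order of 9 modulo 11 is 5.

5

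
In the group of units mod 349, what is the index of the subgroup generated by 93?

2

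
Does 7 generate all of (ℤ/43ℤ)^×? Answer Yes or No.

No

φ(43) = 43 − 1 = 42 = 2 · 3 · 7.
Test 7^(42/q) mod 43 for each prime factor q of 42:
7^21 ≡ 42 (mod 43)  [q = 2: ≢ 1 ✓]
7^14 ≡ 6 (mod 43)  [q = 3: ≢ 1 ✓]
7^6 ≡ 1 (mod 43)  [q = 7: ≡ 1 ✗]
Since 7^6 ≡ 1, the order of 7 divides 6 < 42, so 7 is not a primitive root.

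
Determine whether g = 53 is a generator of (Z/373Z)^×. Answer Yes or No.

φ(373) = 373 − 1 = 372 = 2^2 · 3 · 31.
It suffices to check that the order of 53 is not a proper divisor of 372: compute 53^(372/q) for q ∈ {2, 3, 31}.
53^186 ≡ 372 (mod 373)  [q = 2: ≢ 1 ✓]
53^124 ≡ 284 (mod 373)  [q = 3: ≢ 1 ✓]
53^12 ≡ 12 (mod 373)  [q = 31: ≢ 1 ✓]
Every test exponent gives a nontrivial residue, hence 53 generates the full group.

Yes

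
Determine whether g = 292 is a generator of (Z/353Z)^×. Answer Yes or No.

φ(353) = 353 − 1 = 352 = 2^5 · 11.
An element g generates (Z/353Z)^× iff g^(352/q) ≢ 1 (mod 353) for each prime q ∈ {2, 11}.
292^176 ≡ 1 (mod 353)  [q = 2: ≡ 1 ✗]
292^32 ≡ 22 (mod 353)  [q = 11: ≢ 1 ✓]
Since 292^176 ≡ 1, the order of 292 divides 176 < 352, so 292 is not a primitive root.

No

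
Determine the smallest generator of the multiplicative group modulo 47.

φ(47) = 47 − 1 = 46 = 2 · 23.
Test candidates g = 2, 3, … against the prime factors q ∈ {2, 23} of φ(47): g is a generator iff g^(46/q) ≢ 1 for every such q.
g = 2: 2^23 ≡ 1 — hits 1, so not a primitive root.
g = 3: 3^23 ≡ 1 — hits 1, so not a primitive root.
g = 4: 4^23 ≡ 1 — hits 1, so not a primitive root.
g = 5: 5^23 ≡ 46; 5^2 ≡ 25 — none is 1, so 5 is a primitive root.
So 5 is the smallest generator of (Z/47Z)^×.

5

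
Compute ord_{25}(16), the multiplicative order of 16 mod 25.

5

ord(16) | φ(25) = φ(5^2) = 5·(5−1) = 20 = 2^2 · 5.
Divisors of 20: 1, 2, 4, 5, 10, 20.
Test each divisor d:
16^1 ≡ 16 (mod 25)
16^2 ≡ 6 (mod 25)
16^4 ≡ 11 (mod 25)
16^5 ≡ 1 (mod 25) ✓
The smallest such exponent is 5, so the order of 16 is 5.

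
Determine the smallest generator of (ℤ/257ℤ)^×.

φ(257) = 257 − 1 = 256 = 2^8.
g is a primitive root iff g^(256/q) ≢ 1 (mod 257) for each prime q ∈ {2}.
g = 2: 2^128 ≡ 1 — hits 1, so not a primitive root.
g = 3: 3^128 ≡ 256 — none is 1, so 3 is a primitive root.
Hence the least primitive root of 257 is 3.

3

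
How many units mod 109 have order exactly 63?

φ(109) = 109 − 1 = 108 = 2^2 · 3^3.
(Z/109Z)^× is cyclic (|G| = 108); a cyclic group of order m has exactly φ(d) elements of each order d | m, and none otherwise.
63 does not divide 108, so no element of (Z/109Z)^× has order 63.

0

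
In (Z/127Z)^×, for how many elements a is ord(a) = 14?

φ(127) = 127 − 1 = 126 = 2 · 3^2 · 7.
(Z/127Z)^× is cyclic (|G| = 126); a cyclic group of order m has exactly φ(d) elements of each order d | m, and none otherwise.
14 = 2 · 7 divides 126, and φ(14) = 6.

6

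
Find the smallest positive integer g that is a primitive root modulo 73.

5

φ(73) = 73 − 1 = 72 = 2^3 · 3^2.
Test candidates g = 2, 3, … against the prime factors q ∈ {2, 3} of φ(73): g is a generator iff g^(72/q) ≢ 1 for every such q.
g = 2: 2^36 ≡ 1 — hits 1, so not a primitive root.
g = 3: 3^36 ≡ 1 — hits 1, so not a primitive root.
g = 4: 4^36 ≡ 1 — hits 1, so not a primitive root.
g = 5: 5^36 ≡ 72; 5^24 ≡ 8 — none is 1, so 5 is a primitive root.
The smallest primitive root modulo 73 is 5.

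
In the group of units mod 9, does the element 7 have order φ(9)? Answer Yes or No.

φ(9) = φ(3^2) = 3·(3−1) = 6 = 2 · 3.
An element g generates (Z/9Z)^× iff g^(6/q) ≢ 1 (mod 9) for each prime q ∈ {2, 3}.
7^3 ≡ 1 (mod 9)  [q = 2: ≡ 1 ✗]
7^2 ≡ 4 (mod 9)  [q = 3: ≢ 1 ✓]
Since 7^3 ≡ 1, the order of 7 divides 3 < 6, so 7 is not a primitive root.

No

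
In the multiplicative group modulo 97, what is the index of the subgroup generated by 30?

3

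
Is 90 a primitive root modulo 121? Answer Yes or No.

Yes

φ(121) = φ(11^2) = 11·(11−1) = 110 = 2 · 5 · 11.
It suffices to check that the order of 90 is not a proper divisor of 110: compute 90^(110/q) for q ∈ {2, 5, 11}.
90^55 ≡ 120 (mod 121)  [q = 2: ≢ 1 ✓]
90^22 ≡ 81 (mod 121)  [q = 5: ≢ 1 ✓]
90^10 ≡ 12 (mod 121)  [q = 11: ≢ 1 ✓]
None equal 1, so ord_121(90) = 110: 90 is a primitive root.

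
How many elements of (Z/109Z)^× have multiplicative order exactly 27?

18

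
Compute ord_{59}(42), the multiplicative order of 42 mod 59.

58

ord(42) | φ(59) = 59 − 1 = 58 = 2 · 29.
Divisors of 58: 1, 2, 29, 58.
Test each divisor d:
42^1 ≡ 42 (mod 59)
42^2 ≡ 53 (mod 59)
42^29 ≡ 58 (mod 59)
42^58 ≡ 1 (mod 59) ✓
Hence ord(42) = 58.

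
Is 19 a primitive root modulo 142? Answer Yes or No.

φ(142) = φ(2)·φ(71) = 1·70 = 70 = 2 · 5 · 7.
Test 19^(70/q) mod 142 for each prime factor q of 70:
19^35 ≡ 1 (mod 142)  [q = 2: ≡ 1 ✗]
19^14 ≡ 125 (mod 142)  [q = 5: ≢ 1 ✓]
19^10 ≡ 37 (mod 142)  [q = 7: ≢ 1 ✓]
The check at q = 2 fails, so 19 generates a proper subgroup.

No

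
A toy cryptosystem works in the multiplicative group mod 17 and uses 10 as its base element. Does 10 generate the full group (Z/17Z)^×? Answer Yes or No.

Yes

φ(17) = 17 − 1 = 16 = 2^4.
10 is a primitive root mod 17 iff 10^(φ(17)/q) ≢ 1 for every prime q | φ(17), i.e. q ∈ {2}.
10^8 ≡ 16 (mod 17)  [q = 2: ≢ 1 ✓]
All checks pass, so 10 has order 16 and is a primitive root modulo 17.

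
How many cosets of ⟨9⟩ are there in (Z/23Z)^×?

2

Since 9 ∈ (Z/23Z)^×, its order divides φ(23) = 23 − 1 = 22 = 2 · 11.
Divisors of 22: 1, 2, 11, 22.
Evaluate successive powers at the divisors of 22:
9^1 ≡ 9
9^2 ≡ 12
9^11 ≡ 1
So ord_23(9) = 11, hence |⟨9⟩| = 11.
Index = |(Z/23Z)^×| / |⟨9⟩| = 22 / 11 = 2.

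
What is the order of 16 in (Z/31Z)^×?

The order of 16 must divide φ(31) = 31 − 1 = 30 = 2 · 3 · 5.
Divisors of 30: 1, 2, 3, 5, 6, 10, 15, 30.
Evaluate successive powers at the divisors of 30:
16^1 ≡ 16
16^2 ≡ 8
16^3 ≡ 4
16^5 ≡ 1
Hence ord(16) = 5.

5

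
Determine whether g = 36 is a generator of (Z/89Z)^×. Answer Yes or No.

No

φ(89) = 89 − 1 = 88 = 2^3 · 11.
It suffices to check that the order of 36 is not a proper divisor of 88: compute 36^(88/q) for q ∈ {2, 11}.
36^44 ≡ 1 (mod 89)  [q = 2: ≡ 1 ✗]
36^8 ≡ 64 (mod 89)  [q = 11: ≢ 1 ✓]
Since 36^44 ≡ 1, the order of 36 divides 44 < 88, so 36 is not a primitive root.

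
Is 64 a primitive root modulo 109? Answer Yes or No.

φ(109) = 109 − 1 = 108 = 2^2 · 3^3.
It suffices to check that the order of 64 is not a proper divisor of 108: compute 64^(108/q) for q ∈ {2, 3}.
64^54 ≡ 1 (mod 109)  [q = 2: ≡ 1 ✗]
64^36 ≡ 1 (mod 109)  [q = 3: ≡ 1 ✗]
The check at q = 2 fails, so 64 generates a proper subgroup.

No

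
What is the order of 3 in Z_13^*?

3

Since 3 ∈ (Z/13Z)^×, its order divides φ(13) = 13 − 1 = 12 = 2^2 · 3.
Divisors of 12: 1, 2, 3, 4, 6, 12.
Check 3^d mod 13 for each divisor in increasing order:
3^1 ≡ 3
3^2 ≡ 9
3^3 ≡ 1
So ord_13(3) = 3.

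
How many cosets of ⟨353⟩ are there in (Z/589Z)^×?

ord(353) | φ(589) = φ(19·31) = (19−1)·(31−1) = 18·30 = 540 = 2^2 · 3^3 · 5.
Divisors of 540: 1, 2, 3, 4, 5, 6, 9, 10, 12, 15, 18, 20, 27, 30, 36, 45, 54, 60, 90, 108, 135, 180, 270, 540.
Check 353^d mod 589 for each divisor in increasing order:
353^1 ≡ 353 (mod 589)
353^2 ≡ 330 (mod 589)
353^3 ≡ 457 (mod 589)
353^4 ≡ 524 (mod 589)
353^5 ≡ 26 (mod 589)
353^6 ≡ 343 (mod 589)
353^9 ≡ 77 (mod 589)
353^10 ≡ 87 (mod 589)
353^12 ≡ 438 (mod 589)
353^15 ≡ 495 (mod 589)
353^18 ≡ 39 (mod 589)
353^20 ≡ 501 (mod 589)
353^27 ≡ 58 (mod 589)
353^30 ≡ 1 (mod 589) ✓
So ord_589(353) = 30, hence |⟨353⟩| = 30.
Index = |(Z/589Z)^×| / |⟨353⟩| = 540 / 30 = 18.

18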